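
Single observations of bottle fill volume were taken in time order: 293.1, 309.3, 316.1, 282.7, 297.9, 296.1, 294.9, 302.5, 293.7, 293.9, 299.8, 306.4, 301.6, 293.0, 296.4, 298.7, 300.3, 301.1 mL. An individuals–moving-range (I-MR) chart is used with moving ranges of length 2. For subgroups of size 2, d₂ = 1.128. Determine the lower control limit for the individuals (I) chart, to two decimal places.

279.16

X̄ = (293.1 + 309.3 + 316.1 + 282.7 + 297.9 + 296.1 + 294.9 + 302.5 + 293.7 + 293.9 + 299.8 + 306.4 + 301.6 + 293.0 + 296.4 + 298.7 + 300.3 + 301.1) / 18 = 298.7500
Moving ranges: 16.2, 6.8, 33.4, 15.2, 1.8, 1.2, 7.6, 8.8, 0.2, 5.9, 6.6, 4.8, 8.6, 3.4, 2.3, 1.6, 0.8; M̄R̄ = 125.2000 / 17 = 7.3647
LCL = X̄ − 3·M̄R̄/d₂ = 298.7500 − 3 × 7.3647 / 1.128 = 279.1630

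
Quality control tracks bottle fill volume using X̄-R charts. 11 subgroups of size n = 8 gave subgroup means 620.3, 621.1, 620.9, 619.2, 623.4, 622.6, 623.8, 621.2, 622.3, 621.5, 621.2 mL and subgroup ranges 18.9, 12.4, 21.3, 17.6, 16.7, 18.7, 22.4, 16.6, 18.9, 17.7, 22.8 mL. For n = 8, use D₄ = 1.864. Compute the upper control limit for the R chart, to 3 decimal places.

R̄ = (18.9 + 12.4 + 21.3 + 17.6 + 16.7 + 18.7 + 22.4 + 16.6 + 18.9 + 17.7 + 22.8) / 11 = 204.0000 / 11 = 18.5455
UCL_R = D₄·R̄ = 1.864 × 18.5455 = 34.5687

34.569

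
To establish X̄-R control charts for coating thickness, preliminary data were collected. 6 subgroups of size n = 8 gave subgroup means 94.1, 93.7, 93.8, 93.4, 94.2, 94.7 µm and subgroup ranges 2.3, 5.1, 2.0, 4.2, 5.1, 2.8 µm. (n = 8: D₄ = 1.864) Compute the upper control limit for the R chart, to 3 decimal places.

R̄ = (2.3 + 5.1 + 2.0 + 4.2 + 5.1 + 2.8) / 6 = 21.5000 / 6 = 3.5833
UCL_R = D₄·R̄ = 1.864 × 3.5833 = 6.6793

6.679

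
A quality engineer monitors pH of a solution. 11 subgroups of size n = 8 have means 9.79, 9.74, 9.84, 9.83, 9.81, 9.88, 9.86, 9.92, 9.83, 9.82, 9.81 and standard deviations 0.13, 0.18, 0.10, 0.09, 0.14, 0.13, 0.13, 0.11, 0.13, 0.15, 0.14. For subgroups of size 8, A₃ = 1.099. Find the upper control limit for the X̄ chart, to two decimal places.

X̄̄ = (9.79 + 9.74 + 9.84 + 9.83 + 9.81 + 9.88 + 9.86 + 9.92 + 9.83 + 9.82 + 9.81) / 11 = 9.8300
s̄ = (0.13 + 0.18 + 0.10 + 0.09 + 0.14 + 0.13 + 0.13 + 0.11 + 0.13 + 0.15 + 0.14) / 11 = 0.1300
UCL = X̄̄ + A₃·s̄ = 9.8300 + 1.099 × 0.1300 = 9.9729

9.97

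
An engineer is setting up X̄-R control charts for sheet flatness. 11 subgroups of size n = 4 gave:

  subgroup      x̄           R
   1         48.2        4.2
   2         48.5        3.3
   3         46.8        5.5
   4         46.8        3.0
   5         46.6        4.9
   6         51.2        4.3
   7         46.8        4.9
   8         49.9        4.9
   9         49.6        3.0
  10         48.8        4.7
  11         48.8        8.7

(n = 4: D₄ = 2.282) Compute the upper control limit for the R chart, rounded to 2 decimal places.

10.66

R̄ = (4.2 + 3.3 + 5.5 + 3.0 + 4.9 + 4.3 + 4.9 + 4.9 + 3.0 + 4.7 + 8.7) / 11 = 51.4000 / 11 = 4.6727
UCL_R = D₄·R̄ = 2.282 × 4.6727 = 10.6632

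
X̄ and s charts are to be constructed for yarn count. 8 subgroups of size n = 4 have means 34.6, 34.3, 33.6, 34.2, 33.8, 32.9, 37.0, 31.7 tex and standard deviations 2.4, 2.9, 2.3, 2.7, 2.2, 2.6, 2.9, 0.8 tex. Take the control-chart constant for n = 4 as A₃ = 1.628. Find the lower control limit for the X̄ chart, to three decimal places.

30.187

X̄̄ = (34.6 + 34.3 + 33.6 + 34.2 + 33.8 + 32.9 + 37.0 + 31.7) / 8 = 34.0125
s̄ = (2.4 + 2.9 + 2.3 + 2.7 + 2.2 + 2.6 + 2.9 + 0.8) / 8 = 2.3500
LCL = X̄̄ − A₃·s̄ = 34.0125 − 1.628 × 2.3500 = 30.1867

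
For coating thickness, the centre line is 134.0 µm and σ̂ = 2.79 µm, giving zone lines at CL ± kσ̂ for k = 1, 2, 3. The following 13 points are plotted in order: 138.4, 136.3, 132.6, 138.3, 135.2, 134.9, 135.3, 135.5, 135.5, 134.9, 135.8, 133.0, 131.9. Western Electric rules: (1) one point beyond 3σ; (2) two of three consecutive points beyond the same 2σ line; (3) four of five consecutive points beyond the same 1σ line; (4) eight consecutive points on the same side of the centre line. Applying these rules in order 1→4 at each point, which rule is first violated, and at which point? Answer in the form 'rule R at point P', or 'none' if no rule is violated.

Zone of each point (C = within 1σ̂, B = 1σ̂–2σ̂, A = 2σ̂–3σ̂, * = beyond 3σ̂; sign = side of CL): 1:+B, 2:+C, 3:-C, 4:+B, 5:+C, 6:+C, 7:+C, 8:+C, 9:+C, 10:+C, 11:+C, 12:-C, 13:-C
Rule 4 (eight consecutive points on the same side of the centre line) is satisfied at point 11.

rule 4 at point 11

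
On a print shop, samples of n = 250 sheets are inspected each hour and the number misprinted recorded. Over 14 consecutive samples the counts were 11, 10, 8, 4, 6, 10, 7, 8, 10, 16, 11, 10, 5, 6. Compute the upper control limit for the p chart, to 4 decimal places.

0.0697

p̄ = Σdᵢ / (k·n) = 122 / (14 × 250) = 0.03486
UCL = p̄ + 3·√(p̄(1−p̄)/n) = 0.03486 + 3 × √(0.03486×0.96514/250) = 0.03486 + 3 × 0.01160 = 0.06966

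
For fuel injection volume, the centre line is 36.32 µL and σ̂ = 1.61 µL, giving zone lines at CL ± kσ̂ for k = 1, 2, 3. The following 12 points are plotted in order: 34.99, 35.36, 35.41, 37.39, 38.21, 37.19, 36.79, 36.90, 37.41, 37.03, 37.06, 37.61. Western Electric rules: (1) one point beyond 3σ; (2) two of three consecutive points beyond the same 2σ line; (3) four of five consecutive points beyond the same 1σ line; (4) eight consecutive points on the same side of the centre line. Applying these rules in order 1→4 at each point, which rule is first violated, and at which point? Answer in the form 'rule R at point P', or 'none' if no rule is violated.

Zone of each point (C = within 1σ̂, B = 1σ̂–2σ̂, A = 2σ̂–3σ̂, * = beyond 3σ̂; sign = side of CL): 1:-C, 2:-C, 3:-C, 4:+C, 5:+B, 6:+C, 7:+C, 8:+C, 9:+C, 10:+C, 11:+C, 12:+C
Rule 4 (eight consecutive points on the same side of the centre line) is satisfied at point 11.

rule 4 at point 11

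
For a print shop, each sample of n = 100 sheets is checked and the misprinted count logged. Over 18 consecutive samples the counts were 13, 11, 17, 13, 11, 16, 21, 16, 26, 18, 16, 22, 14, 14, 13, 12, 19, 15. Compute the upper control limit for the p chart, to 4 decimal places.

p̄ = Σdᵢ / (k·n) = 287 / (18 × 100) = 0.15944
UCL = p̄ + 3·√(p̄(1−p̄)/n) = 0.15944 + 3 × √(0.15944×0.84056/100) = 0.15944 + 3 × 0.03661 = 0.26927

0.2693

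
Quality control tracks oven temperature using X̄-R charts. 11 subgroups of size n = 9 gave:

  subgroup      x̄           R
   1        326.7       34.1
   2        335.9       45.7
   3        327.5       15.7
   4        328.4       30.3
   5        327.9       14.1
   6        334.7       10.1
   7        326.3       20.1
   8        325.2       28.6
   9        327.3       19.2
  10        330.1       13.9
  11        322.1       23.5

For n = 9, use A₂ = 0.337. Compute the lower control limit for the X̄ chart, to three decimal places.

320.551

X̄̄ = (326.7 + 335.9 + 327.5 + 328.4 + 327.9 + 334.7 + 326.3 + 325.2 + 327.3 + 330.1 + 322.1) / 11 = 3612.1000 / 11 = 328.3727
R̄ = (34.1 + 45.7 + 15.7 + 30.3 + 14.1 + 10.1 + 20.1 + 28.6 + 19.2 + 13.9 + 23.5) / 11 = 255.3000 / 11 = 23.2091
LCL = X̄̄ − A₂·R̄ = 328.3727 − 0.337 × 23.2091 = 320.5513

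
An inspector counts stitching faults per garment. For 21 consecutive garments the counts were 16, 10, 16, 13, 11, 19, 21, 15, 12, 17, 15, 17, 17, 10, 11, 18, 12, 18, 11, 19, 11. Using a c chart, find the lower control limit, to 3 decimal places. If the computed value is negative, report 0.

3.207

c̄ = (16 + 10 + 16 + 13 + 11 + 19 + 21 + 15 + 12 + 17 + 15 + 17 + 17 + 10 + 11 + 18 + 12 + 18 + 11 + 19 + 11) / 21 = 309 / 21 = 14.7143
LCL = c̄ − 3√c̄ = 14.7143 − 3 × 3.8359 = 3.2065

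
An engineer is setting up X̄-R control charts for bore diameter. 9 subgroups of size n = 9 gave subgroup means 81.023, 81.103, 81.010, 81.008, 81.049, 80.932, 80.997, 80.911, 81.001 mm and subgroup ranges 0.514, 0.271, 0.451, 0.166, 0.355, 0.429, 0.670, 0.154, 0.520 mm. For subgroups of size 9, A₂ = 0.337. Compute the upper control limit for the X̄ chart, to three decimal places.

X̄̄ = (81.023 + 81.103 + 81.010 + 81.008 + 81.049 + 80.932 + 80.997 + 80.911 + 81.001) / 9 = 729.0340 / 9 = 81.0038
R̄ = (0.514 + 0.271 + 0.451 + 0.166 + 0.355 + 0.429 + 0.670 + 0.154 + 0.520) / 9 = 3.5300 / 9 = 0.3922
UCL = X̄̄ + A₂·R̄ = 81.0038 + 0.337 × 0.3922 = 81.1360

81.136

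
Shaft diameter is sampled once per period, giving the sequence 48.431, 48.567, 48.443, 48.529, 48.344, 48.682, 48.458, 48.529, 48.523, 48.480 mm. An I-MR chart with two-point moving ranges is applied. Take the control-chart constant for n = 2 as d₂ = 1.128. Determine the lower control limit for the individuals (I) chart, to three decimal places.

48.140

X̄ = (48.431 + 48.567 + 48.443 + 48.529 + 48.344 + 48.682 + 48.458 + 48.529 + 48.523 + 48.480) / 10 = 48.4986
Moving ranges: 0.136, 0.124, 0.086, 0.185, 0.338, 0.224, 0.071, 0.006, 0.043; M̄R̄ = 1.2130 / 9 = 0.1348
LCL = X̄ − 3·M̄R̄/d₂ = 48.4986 − 3 × 0.1348 / 1.128 = 48.1401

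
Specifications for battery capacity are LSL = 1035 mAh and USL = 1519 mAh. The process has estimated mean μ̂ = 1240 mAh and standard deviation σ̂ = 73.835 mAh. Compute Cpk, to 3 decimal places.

0.925

Cpu = (USL − μ̂) / (3σ̂) = (1519 − 1240) / (3 × 73.835) = 1.2596; Cpl = (μ̂ − LSL) / (3σ̂) = (1240 − 1035) / (3 × 73.835) = 0.9255; Cpk = min(Cpu, Cpl) = 0.9255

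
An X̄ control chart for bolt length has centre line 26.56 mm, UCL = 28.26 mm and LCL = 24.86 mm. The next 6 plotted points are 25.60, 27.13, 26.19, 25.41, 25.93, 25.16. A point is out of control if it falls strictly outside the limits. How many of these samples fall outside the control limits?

0

All 6 points lie within [24.86, 28.26].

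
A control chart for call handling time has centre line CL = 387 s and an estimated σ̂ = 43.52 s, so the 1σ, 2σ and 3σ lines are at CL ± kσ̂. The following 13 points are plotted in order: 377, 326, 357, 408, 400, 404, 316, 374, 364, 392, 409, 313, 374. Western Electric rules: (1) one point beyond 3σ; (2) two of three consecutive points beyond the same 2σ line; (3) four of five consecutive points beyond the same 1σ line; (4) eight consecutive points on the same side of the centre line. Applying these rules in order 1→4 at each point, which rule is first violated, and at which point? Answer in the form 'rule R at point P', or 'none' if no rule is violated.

none

Zone of each point (C = within 1σ̂, B = 1σ̂–2σ̂, A = 2σ̂–3σ̂, * = beyond 3σ̂; sign = side of CL): 1:-C, 2:-B, 3:-C, 4:+C, 5:+C, 6:+C, 7:-B, 8:-C, 9:-C, 10:+C, 11:+C, 12:-B, 13:-C
No rule fires across all 13 points.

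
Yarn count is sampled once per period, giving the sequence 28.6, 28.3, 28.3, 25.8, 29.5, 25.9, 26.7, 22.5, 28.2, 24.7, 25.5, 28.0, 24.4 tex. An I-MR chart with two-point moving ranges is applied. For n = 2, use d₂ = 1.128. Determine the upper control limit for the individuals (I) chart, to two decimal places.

33.56

X̄ = (28.6 + 28.3 + 28.3 + 25.8 + 29.5 + 25.9 + 26.7 + 22.5 + 28.2 + 24.7 + 25.5 + 28.0 + 24.4) / 13 = 26.6462
Moving ranges: 0.3, 0.0, 2.5, 3.7, 3.6, 0.8, 4.2, 5.7, 3.5, 0.8, 2.5, 3.6; M̄R̄ = 31.2000 / 12 = 2.6000
UCL = X̄ + 3·M̄R̄/d₂ = 26.6462 + 3 × 2.6000 / 1.128 = 33.5610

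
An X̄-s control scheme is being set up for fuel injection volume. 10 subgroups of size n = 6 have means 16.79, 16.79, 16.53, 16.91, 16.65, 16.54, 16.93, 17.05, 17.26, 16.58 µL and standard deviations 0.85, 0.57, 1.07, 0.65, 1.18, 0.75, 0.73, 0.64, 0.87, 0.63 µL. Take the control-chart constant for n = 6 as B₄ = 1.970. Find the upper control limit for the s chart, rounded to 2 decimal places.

s̄ = (0.85 + 0.57 + 1.07 + 0.65 + 1.18 + 0.75 + 0.73 + 0.64 + 0.87 + 0.63) / 10 = 0.7940
UCL_s = B₄·s̄ = 1.970 × 0.7940 = 1.5642

1.56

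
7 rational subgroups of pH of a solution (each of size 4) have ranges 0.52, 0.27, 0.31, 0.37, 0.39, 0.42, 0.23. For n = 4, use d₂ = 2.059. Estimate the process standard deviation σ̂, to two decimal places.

0.17

R̄ = (0.52 + 0.27 + 0.31 + 0.37 + 0.39 + 0.42 + 0.23) / 7 = 0.3586
σ̂ = R̄ / d₂ = 0.3586 / 2.059 = 0.1741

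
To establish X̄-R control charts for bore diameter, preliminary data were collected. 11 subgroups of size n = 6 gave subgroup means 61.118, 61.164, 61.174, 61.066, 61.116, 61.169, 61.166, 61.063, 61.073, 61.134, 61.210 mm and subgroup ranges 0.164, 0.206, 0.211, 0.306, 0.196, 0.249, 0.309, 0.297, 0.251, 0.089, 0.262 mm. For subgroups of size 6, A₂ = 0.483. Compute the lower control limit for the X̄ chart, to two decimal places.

X̄̄ = (61.118 + 61.164 + 61.174 + 61.066 + 61.116 + 61.169 + 61.166 + 61.063 + 61.073 + 61.134 + 61.210) / 11 = 672.4530 / 11 = 61.1321
R̄ = (0.164 + 0.206 + 0.211 + 0.306 + 0.196 + 0.249 + 0.309 + 0.297 + 0.251 + 0.089 + 0.262) / 11 = 2.5400 / 11 = 0.2309
LCL = X̄̄ − A₂·R̄ = 61.1321 − 0.483 × 0.2309 = 61.0206

61.02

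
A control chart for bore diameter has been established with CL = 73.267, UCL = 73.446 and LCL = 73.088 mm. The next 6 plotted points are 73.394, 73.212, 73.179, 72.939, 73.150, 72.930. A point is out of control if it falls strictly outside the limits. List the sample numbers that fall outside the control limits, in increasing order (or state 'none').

Compare each point to [73.088, 73.446]: sample 4 = 72.939 < LCL; sample 6 = 72.930 < LCL.

4, 6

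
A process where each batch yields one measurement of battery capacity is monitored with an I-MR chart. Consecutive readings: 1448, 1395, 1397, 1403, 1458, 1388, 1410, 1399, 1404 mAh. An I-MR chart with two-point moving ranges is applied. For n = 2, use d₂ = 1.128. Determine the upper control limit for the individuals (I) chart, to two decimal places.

1485.80

X̄ = (1448 + 1395 + 1397 + 1403 + 1458 + 1388 + 1410 + 1399 + 1404) / 9 = 1411.3333
Moving ranges: 53, 2, 6, 55, 70, 22, 11, 5; M̄R̄ = 224.0000 / 8 = 28.0000
UCL = X̄ + 3·M̄R̄/d₂ = 1411.3333 + 3 × 28.0000 / 1.128 = 1485.8014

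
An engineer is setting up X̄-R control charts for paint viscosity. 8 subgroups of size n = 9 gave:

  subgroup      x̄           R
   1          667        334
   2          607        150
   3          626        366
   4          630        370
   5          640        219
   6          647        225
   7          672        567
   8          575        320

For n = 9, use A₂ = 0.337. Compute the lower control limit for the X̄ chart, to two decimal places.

X̄̄ = (667 + 607 + 626 + 630 + 640 + 647 + 672 + 575) / 8 = 5064.0000 / 8 = 633.0000
R̄ = (334 + 150 + 366 + 370 + 219 + 225 + 567 + 320) / 8 = 2551.0000 / 8 = 318.8750
LCL = X̄̄ − A₂·R̄ = 633.0000 − 0.337 × 318.8750 = 525.5391

525.54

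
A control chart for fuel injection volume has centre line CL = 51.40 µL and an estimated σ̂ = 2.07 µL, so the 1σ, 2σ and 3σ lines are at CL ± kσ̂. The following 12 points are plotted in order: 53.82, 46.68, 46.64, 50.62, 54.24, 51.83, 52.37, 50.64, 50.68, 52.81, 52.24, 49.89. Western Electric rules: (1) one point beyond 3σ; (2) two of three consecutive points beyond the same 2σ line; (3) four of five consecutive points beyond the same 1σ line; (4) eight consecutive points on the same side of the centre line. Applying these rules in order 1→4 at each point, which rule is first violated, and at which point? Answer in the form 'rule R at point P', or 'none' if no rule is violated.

rule 2 at point 3

Zone of each point (C = within 1σ̂, B = 1σ̂–2σ̂, A = 2σ̂–3σ̂, * = beyond 3σ̂; sign = side of CL): 1:+B, 2:-A, 3:-A, 4:-C, 5:+B, 6:+C, 7:+C, 8:-C, 9:-C, 10:+C, 11:+C, 12:-C
Rule 2 (two of three consecutive points beyond the same 2σ limit) is satisfied at point 3.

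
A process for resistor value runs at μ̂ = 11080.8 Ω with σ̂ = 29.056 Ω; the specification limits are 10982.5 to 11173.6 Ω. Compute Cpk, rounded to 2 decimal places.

Cpu = (USL − μ̂) / (3σ̂) = (11173.6 − 11080.8) / (3 × 29.056) = 1.0646; Cpl = (μ̂ − LSL) / (3σ̂) = (11080.8 − 10982.5) / (3 × 29.056) = 1.1277; Cpk = min(Cpu, Cpl) = 1.0646

1.06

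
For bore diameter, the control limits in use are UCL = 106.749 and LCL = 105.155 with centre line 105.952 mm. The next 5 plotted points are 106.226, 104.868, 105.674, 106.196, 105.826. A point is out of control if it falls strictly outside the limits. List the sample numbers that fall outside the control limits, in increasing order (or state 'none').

Compare each point to [105.155, 106.749]: sample 2 = 104.868 < LCL.

2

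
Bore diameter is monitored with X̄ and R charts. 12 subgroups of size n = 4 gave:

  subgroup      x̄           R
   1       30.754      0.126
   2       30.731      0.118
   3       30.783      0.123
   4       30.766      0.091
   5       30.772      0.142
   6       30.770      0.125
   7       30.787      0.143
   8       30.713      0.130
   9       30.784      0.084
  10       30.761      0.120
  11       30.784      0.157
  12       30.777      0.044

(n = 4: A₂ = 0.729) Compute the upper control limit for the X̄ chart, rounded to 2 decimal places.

X̄̄ = (30.754 + 30.731 + 30.783 + 30.766 + 30.772 + 30.770 + 30.787 + 30.713 + 30.784 + 30.761 + 30.784 + 30.777) / 12 = 369.1820 / 12 = 30.7652
R̄ = (0.126 + 0.118 + 0.123 + 0.091 + 0.142 + 0.125 + 0.143 + 0.130 + 0.084 + 0.120 + 0.157 + 0.044) / 12 = 1.4030 / 12 = 0.1169
UCL = X̄̄ + A₂·R̄ = 30.7652 + 0.729 × 0.1169 = 30.8504

30.85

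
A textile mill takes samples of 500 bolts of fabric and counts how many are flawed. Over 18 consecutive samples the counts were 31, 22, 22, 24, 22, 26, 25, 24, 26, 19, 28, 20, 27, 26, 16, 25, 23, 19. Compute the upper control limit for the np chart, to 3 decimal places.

p̄ = Σdᵢ / (k·n) = 425 / (18 × 500) = 0.04722
UCL = np̄ + 3·√(np̄(1−p̄)) = 23.6111 + 3 × √(23.6111×0.95278) = 23.6111 + 3 × 4.7430 = 37.8401

37.840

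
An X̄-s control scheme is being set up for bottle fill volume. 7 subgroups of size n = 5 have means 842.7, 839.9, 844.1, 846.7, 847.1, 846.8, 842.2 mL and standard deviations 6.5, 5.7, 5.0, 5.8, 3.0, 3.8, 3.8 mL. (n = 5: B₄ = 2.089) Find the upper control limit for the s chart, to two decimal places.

10.03

s̄ = (6.5 + 5.7 + 5.0 + 5.8 + 3.0 + 3.8 + 3.8) / 7 = 4.8000
UCL_s = B₄·s̄ = 2.089 × 4.8000 = 10.0272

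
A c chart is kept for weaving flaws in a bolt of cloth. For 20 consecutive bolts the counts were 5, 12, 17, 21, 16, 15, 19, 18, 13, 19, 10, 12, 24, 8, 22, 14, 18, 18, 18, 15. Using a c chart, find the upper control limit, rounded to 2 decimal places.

27.59

c̄ = (5 + 12 + 17 + 21 + 16 + 15 + 19 + 18 + 13 + 19 + 10 + 12 + 24 + 8 + 22 + 14 + 18 + 18 + 18 + 15) / 20 = 314 / 20 = 15.7000
UCL = c̄ + 3√c̄ = 15.7000 + 3 × √15.7000 = 15.7000 + 3 × 3.9623 = 27.5870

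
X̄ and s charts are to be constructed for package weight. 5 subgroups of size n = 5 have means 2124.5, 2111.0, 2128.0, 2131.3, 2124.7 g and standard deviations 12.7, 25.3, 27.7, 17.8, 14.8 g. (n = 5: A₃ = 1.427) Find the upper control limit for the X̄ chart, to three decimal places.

2151.955

X̄̄ = (2124.5 + 2111.0 + 2128.0 + 2131.3 + 2124.7) / 5 = 2123.9000
s̄ = (12.7 + 25.3 + 27.7 + 17.8 + 14.8) / 5 = 19.6600
UCL = X̄̄ + A₃·s̄ = 2123.9000 + 1.427 × 19.6600 = 2151.9548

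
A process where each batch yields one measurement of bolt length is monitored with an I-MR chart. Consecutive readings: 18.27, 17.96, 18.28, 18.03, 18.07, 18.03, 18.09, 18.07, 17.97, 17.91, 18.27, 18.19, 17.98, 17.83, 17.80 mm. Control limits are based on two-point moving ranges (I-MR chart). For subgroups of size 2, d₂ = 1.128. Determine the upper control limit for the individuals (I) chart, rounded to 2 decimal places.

18.44

X̄ = (18.27 + 17.96 + 18.28 + 18.03 + 18.07 + 18.03 + 18.09 + 18.07 + 17.97 + 17.91 + 18.27 + 18.19 + 17.98 + 17.83 + 17.80) / 15 = 18.0500
Moving ranges: 0.31, 0.32, 0.25, 0.04, 0.04, 0.06, 0.02, 0.10, 0.06, 0.36, 0.08, 0.21, 0.15, 0.03; M̄R̄ = 2.0300 / 14 = 0.1450
UCL = X̄ + 3·M̄R̄/d₂ = 18.0500 + 3 × 0.1450 / 1.128 = 18.4356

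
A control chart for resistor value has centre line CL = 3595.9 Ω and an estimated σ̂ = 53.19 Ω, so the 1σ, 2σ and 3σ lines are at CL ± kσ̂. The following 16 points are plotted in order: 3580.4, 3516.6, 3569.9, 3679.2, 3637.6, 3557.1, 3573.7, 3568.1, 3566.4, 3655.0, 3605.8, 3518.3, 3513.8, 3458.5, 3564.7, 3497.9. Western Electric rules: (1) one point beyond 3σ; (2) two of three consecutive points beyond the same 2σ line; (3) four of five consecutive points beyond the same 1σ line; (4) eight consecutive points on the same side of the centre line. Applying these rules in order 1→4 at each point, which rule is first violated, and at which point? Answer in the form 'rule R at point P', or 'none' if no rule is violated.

Zone of each point (C = within 1σ̂, B = 1σ̂–2σ̂, A = 2σ̂–3σ̂, * = beyond 3σ̂; sign = side of CL): 1:-C, 2:-B, 3:-C, 4:+B, 5:+C, 6:-C, 7:-C, 8:-C, 9:-C, 10:+B, 11:+C, 12:-B, 13:-B, 14:-A, 15:-C, 16:-B
Rule 3 (four of five consecutive points beyond the same 1σ limit) is satisfied at point 16.

rule 3 at point 16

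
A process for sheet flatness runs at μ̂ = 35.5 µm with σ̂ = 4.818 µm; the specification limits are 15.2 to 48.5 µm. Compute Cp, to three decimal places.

Cp = (USL − LSL) / (6σ̂) = (48.5 − 15.2) / (6 × 4.818) = 33.3000 / 28.9080 = 1.1519

1.152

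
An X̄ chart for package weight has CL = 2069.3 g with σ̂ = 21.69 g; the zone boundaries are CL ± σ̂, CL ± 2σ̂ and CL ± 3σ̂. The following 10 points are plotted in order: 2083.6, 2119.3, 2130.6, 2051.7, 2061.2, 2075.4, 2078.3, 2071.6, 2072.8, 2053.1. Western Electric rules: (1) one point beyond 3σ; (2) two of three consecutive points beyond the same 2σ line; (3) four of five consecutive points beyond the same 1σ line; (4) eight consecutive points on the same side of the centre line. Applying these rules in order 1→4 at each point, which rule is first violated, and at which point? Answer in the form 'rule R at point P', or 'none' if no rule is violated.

Zone of each point (C = within 1σ̂, B = 1σ̂–2σ̂, A = 2σ̂–3σ̂, * = beyond 3σ̂; sign = side of CL): 1:+C, 2:+A, 3:+A, 4:-C, 5:-C, 6:+C, 7:+C, 8:+C, 9:+C, 10:-C
Rule 2 (two of three consecutive points beyond the same 2σ limit) is satisfied at point 3.

rule 2 at point 3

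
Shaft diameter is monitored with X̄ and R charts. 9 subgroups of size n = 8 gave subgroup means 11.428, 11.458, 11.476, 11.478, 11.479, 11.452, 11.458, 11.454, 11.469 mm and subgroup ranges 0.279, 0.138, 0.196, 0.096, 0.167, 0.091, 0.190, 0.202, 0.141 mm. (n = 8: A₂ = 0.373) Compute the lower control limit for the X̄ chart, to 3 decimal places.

11.399

X̄̄ = (11.428 + 11.458 + 11.476 + 11.478 + 11.479 + 11.452 + 11.458 + 11.454 + 11.469) / 9 = 103.1520 / 9 = 11.4613
R̄ = (0.279 + 0.138 + 0.196 + 0.096 + 0.167 + 0.091 + 0.190 + 0.202 + 0.141) / 9 = 1.5000 / 9 = 0.1667
LCL = X̄̄ − A₂·R̄ = 11.4613 − 0.373 × 0.1667 = 11.3992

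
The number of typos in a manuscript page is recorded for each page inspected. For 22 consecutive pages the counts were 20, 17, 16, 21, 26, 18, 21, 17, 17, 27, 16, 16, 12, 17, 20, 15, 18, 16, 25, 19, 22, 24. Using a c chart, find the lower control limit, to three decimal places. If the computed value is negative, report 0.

c̄ = (20 + 17 + 16 + 21 + 26 + 18 + 21 + 17 + 17 + 27 + 16 + 16 + 12 + 17 + 20 + 15 + 18 + 16 + 25 + 19 + 22 + 24) / 22 = 420 / 22 = 19.0909
LCL = c̄ − 3√c̄ = 19.0909 − 3 × 4.3693 = 5.9830

5.983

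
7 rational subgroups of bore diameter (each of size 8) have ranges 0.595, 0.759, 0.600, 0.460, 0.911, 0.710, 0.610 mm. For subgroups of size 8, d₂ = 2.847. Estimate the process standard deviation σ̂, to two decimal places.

0.23

R̄ = (0.595 + 0.759 + 0.600 + 0.460 + 0.911 + 0.710 + 0.610) / 7 = 0.6636
σ̂ = R̄ / d₂ = 0.6636 / 2.847 = 0.2331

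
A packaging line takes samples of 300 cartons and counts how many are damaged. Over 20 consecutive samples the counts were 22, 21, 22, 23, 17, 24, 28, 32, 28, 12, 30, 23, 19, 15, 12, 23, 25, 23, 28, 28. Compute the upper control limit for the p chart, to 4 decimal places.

p̄ = Σdᵢ / (k·n) = 455 / (20 × 300) = 0.07583
UCL = p̄ + 3·√(p̄(1−p̄)/n) = 0.07583 + 3 × √(0.07583×0.92417/300) = 0.07583 + 3 × 0.01528 = 0.12169

0.1217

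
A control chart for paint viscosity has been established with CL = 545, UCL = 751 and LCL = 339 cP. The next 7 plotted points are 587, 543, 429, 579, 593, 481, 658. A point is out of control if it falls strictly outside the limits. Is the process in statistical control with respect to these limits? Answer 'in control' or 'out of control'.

All 7 points lie within [339, 751].

in control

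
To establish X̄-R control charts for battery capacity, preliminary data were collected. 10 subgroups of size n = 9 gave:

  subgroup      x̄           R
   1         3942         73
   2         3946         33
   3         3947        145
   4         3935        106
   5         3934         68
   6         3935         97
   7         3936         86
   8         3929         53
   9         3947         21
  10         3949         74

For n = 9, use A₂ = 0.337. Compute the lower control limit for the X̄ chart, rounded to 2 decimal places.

3914.52

X̄̄ = (3942 + 3946 + 3947 + 3935 + 3934 + 3935 + 3936 + 3929 + 3947 + 3949) / 10 = 39400.0000 / 10 = 3940.0000
R̄ = (73 + 33 + 145 + 106 + 68 + 97 + 86 + 53 + 21 + 74) / 10 = 756.0000 / 10 = 75.6000
LCL = X̄̄ − A₂·R̄ = 3940.0000 − 0.337 × 75.6000 = 3914.5228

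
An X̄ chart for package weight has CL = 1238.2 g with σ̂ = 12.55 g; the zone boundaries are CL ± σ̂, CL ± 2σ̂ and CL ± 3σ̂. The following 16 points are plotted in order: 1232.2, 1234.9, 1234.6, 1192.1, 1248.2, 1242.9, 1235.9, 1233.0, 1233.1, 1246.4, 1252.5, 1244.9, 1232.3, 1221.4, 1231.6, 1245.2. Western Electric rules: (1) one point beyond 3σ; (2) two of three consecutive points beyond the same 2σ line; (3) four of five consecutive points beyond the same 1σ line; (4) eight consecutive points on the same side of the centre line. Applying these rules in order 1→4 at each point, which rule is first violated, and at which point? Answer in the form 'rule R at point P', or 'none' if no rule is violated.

Zone of each point (C = within 1σ̂, B = 1σ̂–2σ̂, A = 2σ̂–3σ̂, * = beyond 3σ̂; sign = side of CL): 1:-C, 2:-C, 3:-C, 4:-*, 5:+C, 6:+C, 7:-C, 8:-C, 9:-C, 10:+C, 11:+B, 12:+C, 13:-C, 14:-B, 15:-C, 16:+C
Rule 1 (one point beyond the 3σ limits) is satisfied at point 4.

rule 1 at point 4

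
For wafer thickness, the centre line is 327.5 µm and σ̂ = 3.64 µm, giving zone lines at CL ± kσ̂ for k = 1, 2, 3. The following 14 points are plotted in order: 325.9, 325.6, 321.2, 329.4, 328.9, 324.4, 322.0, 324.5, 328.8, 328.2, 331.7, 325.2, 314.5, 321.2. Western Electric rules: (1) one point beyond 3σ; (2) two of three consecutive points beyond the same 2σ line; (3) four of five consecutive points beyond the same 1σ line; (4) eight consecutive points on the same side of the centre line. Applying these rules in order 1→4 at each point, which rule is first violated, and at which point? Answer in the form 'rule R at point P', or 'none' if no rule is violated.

rule 1 at point 13

Zone of each point (C = within 1σ̂, B = 1σ̂–2σ̂, A = 2σ̂–3σ̂, * = beyond 3σ̂; sign = side of CL): 1:-C, 2:-C, 3:-B, 4:+C, 5:+C, 6:-C, 7:-B, 8:-C, 9:+C, 10:+C, 11:+B, 12:-C, 13:-*, 14:-B
Rule 1 (one point beyond the 3σ limits) is satisfied at point 13.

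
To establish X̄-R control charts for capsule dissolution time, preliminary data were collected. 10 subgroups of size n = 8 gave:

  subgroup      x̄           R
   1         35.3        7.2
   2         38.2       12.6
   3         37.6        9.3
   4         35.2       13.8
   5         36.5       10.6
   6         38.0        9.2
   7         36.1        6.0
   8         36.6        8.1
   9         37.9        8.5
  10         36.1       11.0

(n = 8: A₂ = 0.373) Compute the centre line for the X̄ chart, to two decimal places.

36.75

X̄̄ = (35.3 + 38.2 + 37.6 + 35.2 + 36.5 + 38.0 + 36.1 + 36.6 + 37.9 + 36.1) / 10 = 367.5000 / 10 = 36.7500
CL = X̄̄ = 36.7500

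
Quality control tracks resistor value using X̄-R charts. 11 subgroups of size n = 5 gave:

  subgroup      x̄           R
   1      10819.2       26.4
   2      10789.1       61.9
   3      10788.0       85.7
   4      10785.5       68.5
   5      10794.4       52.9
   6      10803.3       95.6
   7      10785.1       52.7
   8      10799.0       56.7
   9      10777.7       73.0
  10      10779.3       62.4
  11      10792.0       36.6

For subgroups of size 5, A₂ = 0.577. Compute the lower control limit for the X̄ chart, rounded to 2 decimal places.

X̄̄ = (10819.2 + 10789.1 + 10788.0 + 10785.5 + 10794.4 + 10803.3 + 10785.1 + 10799.0 + 10777.7 + 10779.3 + 10792.0) / 11 = 118712.6000 / 11 = 10792.0545
R̄ = (26.4 + 61.9 + 85.7 + 68.5 + 52.9 + 95.6 + 52.7 + 56.7 + 73.0 + 62.4 + 36.6) / 11 = 672.4000 / 11 = 61.1273
LCL = X̄̄ − A₂·R̄ = 10792.0545 − 0.577 × 61.1273 = 10756.7841

10756.78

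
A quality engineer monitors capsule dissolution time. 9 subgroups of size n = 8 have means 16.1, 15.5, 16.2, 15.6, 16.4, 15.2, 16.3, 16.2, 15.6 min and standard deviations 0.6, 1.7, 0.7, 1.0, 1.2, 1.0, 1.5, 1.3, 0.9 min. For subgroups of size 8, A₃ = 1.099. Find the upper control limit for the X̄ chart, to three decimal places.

X̄̄ = (16.1 + 15.5 + 16.2 + 15.6 + 16.4 + 15.2 + 16.3 + 16.2 + 15.6) / 9 = 15.9000
s̄ = (0.6 + 1.7 + 0.7 + 1.0 + 1.2 + 1.0 + 1.5 + 1.3 + 0.9) / 9 = 1.1000
UCL = X̄̄ + A₃·s̄ = 15.9000 + 1.099 × 1.1000 = 17.1089

17.109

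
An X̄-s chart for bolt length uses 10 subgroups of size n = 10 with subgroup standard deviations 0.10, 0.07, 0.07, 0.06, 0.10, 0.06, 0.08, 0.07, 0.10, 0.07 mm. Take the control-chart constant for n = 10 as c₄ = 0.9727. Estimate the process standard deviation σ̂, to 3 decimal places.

0.080

s̄ = (0.10 + 0.07 + 0.07 + 0.06 + 0.10 + 0.06 + 0.08 + 0.07 + 0.10 + 0.07) / 10 = 0.0780
σ̂ = s̄ / c₄ = 0.0780 / 0.9727 = 0.0802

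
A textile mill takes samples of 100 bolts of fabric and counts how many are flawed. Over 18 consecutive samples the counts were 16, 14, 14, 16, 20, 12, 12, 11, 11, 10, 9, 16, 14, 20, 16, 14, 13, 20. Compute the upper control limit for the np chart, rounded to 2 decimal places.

p̄ = Σdᵢ / (k·n) = 258 / (18 × 100) = 0.14333
UCL = np̄ + 3·√(np̄(1−p̄)) = 14.3333 + 3 × √(14.3333×0.85667) = 14.3333 + 3 × 3.5041 = 24.8457

24.85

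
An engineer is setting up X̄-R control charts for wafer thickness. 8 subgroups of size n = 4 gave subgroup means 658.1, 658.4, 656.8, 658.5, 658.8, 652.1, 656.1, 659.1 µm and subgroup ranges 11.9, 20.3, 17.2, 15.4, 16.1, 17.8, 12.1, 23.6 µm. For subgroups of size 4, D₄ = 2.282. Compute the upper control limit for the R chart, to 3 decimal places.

R̄ = (11.9 + 20.3 + 17.2 + 15.4 + 16.1 + 17.8 + 12.1 + 23.6) / 8 = 134.4000 / 8 = 16.8000
UCL_R = D₄·R̄ = 2.282 × 16.8000 = 38.3376

38.338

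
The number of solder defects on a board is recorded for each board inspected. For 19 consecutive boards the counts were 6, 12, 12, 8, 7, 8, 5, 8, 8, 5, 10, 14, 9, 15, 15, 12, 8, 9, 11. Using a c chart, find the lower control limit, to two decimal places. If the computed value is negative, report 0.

0.29

c̄ = (6 + 12 + 12 + 8 + 7 + 8 + 5 + 8 + 8 + 5 + 10 + 14 + 9 + 15 + 15 + 12 + 8 + 9 + 11) / 19 = 182 / 19 = 9.5789
LCL = c̄ − 3√c̄ = 9.5789 − 3 × 3.0950 = 0.2940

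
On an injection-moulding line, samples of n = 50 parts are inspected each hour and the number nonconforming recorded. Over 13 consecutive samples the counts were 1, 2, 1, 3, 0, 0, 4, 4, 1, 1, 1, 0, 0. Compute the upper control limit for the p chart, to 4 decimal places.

p̄ = Σdᵢ / (k·n) = 18 / (13 × 50) = 0.02769
UCL = p̄ + 3·√(p̄(1−p̄)/n) = 0.02769 + 3 × √(0.02769×0.97231/50) = 0.02769 + 3 × 0.02321 = 0.09731

0.0973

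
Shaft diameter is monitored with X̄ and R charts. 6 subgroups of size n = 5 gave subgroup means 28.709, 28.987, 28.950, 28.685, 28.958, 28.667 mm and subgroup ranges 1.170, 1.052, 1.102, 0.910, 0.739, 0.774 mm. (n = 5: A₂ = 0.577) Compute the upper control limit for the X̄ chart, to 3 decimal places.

29.379

X̄̄ = (28.709 + 28.987 + 28.950 + 28.685 + 28.958 + 28.667) / 6 = 172.9560 / 6 = 28.8260
R̄ = (1.170 + 1.052 + 1.102 + 0.910 + 0.739 + 0.774) / 6 = 5.7470 / 6 = 0.9578
UCL = X̄̄ + A₂·R̄ = 28.8260 + 0.577 × 0.9578 = 29.3787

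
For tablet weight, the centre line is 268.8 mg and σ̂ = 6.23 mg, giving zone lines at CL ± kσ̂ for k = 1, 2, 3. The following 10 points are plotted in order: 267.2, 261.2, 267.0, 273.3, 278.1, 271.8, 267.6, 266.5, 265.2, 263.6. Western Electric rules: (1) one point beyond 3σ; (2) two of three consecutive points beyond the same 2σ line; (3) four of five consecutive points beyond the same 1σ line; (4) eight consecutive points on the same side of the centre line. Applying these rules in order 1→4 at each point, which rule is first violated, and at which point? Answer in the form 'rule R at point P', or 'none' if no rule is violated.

none

Zone of each point (C = within 1σ̂, B = 1σ̂–2σ̂, A = 2σ̂–3σ̂, * = beyond 3σ̂; sign = side of CL): 1:-C, 2:-B, 3:-C, 4:+C, 5:+B, 6:+C, 7:-C, 8:-C, 9:-C, 10:-C
No rule fires across all 10 points.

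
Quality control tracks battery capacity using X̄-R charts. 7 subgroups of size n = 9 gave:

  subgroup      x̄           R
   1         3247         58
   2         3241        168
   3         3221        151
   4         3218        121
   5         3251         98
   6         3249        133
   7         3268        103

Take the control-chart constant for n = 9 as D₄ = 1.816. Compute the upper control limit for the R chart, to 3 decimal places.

R̄ = (58 + 168 + 151 + 121 + 98 + 133 + 103) / 7 = 832.0000 / 7 = 118.8571
UCL_R = D₄·R̄ = 1.816 × 118.8571 = 215.8446

215.845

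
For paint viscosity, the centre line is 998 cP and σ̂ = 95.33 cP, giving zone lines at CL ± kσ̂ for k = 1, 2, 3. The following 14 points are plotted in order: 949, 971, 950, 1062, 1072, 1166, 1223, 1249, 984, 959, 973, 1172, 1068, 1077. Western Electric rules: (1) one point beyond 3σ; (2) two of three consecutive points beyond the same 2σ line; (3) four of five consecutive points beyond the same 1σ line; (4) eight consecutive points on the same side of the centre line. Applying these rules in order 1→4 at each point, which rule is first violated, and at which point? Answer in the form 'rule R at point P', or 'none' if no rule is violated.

rule 2 at point 8

Zone of each point (C = within 1σ̂, B = 1σ̂–2σ̂, A = 2σ̂–3σ̂, * = beyond 3σ̂; sign = side of CL): 1:-C, 2:-C, 3:-C, 4:+C, 5:+C, 6:+B, 7:+A, 8:+A, 9:-C, 10:-C, 11:-C, 12:+B, 13:+C, 14:+C
Rule 2 (two of three consecutive points beyond the same 2σ limit) is satisfied at point 8.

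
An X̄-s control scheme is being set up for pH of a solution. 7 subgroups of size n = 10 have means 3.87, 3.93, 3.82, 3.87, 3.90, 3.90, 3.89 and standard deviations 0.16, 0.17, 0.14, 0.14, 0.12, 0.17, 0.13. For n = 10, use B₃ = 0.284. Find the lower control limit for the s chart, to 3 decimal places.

s̄ = (0.16 + 0.17 + 0.14 + 0.14 + 0.12 + 0.17 + 0.13) / 7 = 0.1471
LCL_s = B₃·s̄ = 0.284 × 0.1471 = 0.0418

0.042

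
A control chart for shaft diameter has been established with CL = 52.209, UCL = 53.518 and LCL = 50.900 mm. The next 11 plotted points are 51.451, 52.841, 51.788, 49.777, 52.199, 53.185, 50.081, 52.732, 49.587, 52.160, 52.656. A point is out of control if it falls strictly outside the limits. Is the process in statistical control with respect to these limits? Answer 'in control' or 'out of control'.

out of control

Compare each point to [50.900, 53.518]: sample 4 = 49.777 < LCL; sample 7 = 50.081 < LCL; sample 9 = 49.587 < LCL.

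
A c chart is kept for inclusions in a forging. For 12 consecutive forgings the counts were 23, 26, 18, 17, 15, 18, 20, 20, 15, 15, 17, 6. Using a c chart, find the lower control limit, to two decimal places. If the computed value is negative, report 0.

4.95

c̄ = (23 + 26 + 18 + 17 + 15 + 18 + 20 + 20 + 15 + 15 + 17 + 6) / 12 = 210 / 12 = 17.5000
LCL = c̄ − 3√c̄ = 17.5000 − 3 × 4.1833 = 4.9501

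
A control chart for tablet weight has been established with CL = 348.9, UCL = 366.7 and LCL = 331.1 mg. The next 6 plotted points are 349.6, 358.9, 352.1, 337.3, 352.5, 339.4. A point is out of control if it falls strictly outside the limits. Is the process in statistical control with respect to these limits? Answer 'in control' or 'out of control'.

All 6 points lie within [331.1, 366.7].

in control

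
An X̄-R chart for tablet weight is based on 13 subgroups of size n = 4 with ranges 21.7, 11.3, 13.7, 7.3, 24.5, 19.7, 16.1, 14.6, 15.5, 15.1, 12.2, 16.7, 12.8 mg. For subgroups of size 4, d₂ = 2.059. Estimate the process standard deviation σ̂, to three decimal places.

7.517

R̄ = (21.7 + 11.3 + 13.7 + 7.3 + 24.5 + 19.7 + 16.1 + 14.6 + 15.5 + 15.1 + 12.2 + 16.7 + 12.8) / 13 = 15.4769
σ̂ = R̄ / d₂ = 15.4769 / 2.059 = 7.5167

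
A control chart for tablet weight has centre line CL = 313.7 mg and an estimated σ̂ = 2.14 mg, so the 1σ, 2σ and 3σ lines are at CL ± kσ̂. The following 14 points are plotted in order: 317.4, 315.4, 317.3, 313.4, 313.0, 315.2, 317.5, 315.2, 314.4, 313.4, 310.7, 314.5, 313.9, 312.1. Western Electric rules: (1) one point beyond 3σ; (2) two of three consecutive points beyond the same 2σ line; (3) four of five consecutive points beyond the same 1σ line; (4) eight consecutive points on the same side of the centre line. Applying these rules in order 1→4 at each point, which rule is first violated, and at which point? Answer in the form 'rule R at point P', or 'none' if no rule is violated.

Zone of each point (C = within 1σ̂, B = 1σ̂–2σ̂, A = 2σ̂–3σ̂, * = beyond 3σ̂; sign = side of CL): 1:+B, 2:+C, 3:+B, 4:-C, 5:-C, 6:+C, 7:+B, 8:+C, 9:+C, 10:-C, 11:-B, 12:+C, 13:+C, 14:-C
No rule fires across all 14 points.

none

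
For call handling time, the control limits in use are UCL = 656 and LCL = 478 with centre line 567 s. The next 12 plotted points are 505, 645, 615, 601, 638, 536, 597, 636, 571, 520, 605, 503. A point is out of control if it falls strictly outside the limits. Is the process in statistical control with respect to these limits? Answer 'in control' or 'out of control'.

All 12 points lie within [478, 656].

in control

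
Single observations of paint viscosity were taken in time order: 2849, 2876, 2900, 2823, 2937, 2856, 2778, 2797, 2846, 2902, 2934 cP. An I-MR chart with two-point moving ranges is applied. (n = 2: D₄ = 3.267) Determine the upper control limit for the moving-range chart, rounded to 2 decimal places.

181.97

Moving ranges: 27, 24, 77, 114, 81, 78, 19, 49, 56, 32; M̄R̄ = 557.0000 / 10 = 55.7000
UCL_MR = D₄·M̄R̄ = 3.267 × 55.7000 = 181.9719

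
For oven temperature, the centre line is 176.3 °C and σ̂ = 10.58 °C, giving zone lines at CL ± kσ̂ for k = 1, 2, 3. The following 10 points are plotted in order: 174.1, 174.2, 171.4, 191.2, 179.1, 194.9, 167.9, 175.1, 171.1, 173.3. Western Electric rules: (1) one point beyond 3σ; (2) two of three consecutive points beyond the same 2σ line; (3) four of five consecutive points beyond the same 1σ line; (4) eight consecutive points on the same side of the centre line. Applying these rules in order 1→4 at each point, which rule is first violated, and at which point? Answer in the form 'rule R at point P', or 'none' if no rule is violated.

Zone of each point (C = within 1σ̂, B = 1σ̂–2σ̂, A = 2σ̂–3σ̂, * = beyond 3σ̂; sign = side of CL): 1:-C, 2:-C, 3:-C, 4:+B, 5:+C, 6:+B, 7:-C, 8:-C, 9:-C, 10:-C
No rule fires across all 10 points.

none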